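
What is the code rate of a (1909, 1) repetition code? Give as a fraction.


Rate = k/n = 1/1909

1/1909


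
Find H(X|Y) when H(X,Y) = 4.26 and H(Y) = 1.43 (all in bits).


H(X|Y) = H(X,Y) - H(Y) = 4.26 - 1.43 = 2.83

2.83 bits


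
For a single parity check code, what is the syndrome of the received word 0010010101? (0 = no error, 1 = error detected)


Syndrome = XOR of all bits = 0 XOR 0 XOR 1 XOR 0 XOR 0 XOR 1 XOR 0 XOR 1 XOR 0 XOR 1 = 0

0


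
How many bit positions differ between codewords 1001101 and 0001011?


Count differing positions: ^ . . . ^ ^ . = 3 differences

3


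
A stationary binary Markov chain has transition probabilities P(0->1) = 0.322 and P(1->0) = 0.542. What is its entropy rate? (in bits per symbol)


Stationary distribution: pi_0 = p10/(p01+p10) = 0.6273, pi_1 = 0.3727. Entropy rate H' = pi_0*H(p01) + pi_1*H(p10) = 0.6273*0.9065 + 0.3727*0.9949 = 0.9395

0.9395 bits/symbol


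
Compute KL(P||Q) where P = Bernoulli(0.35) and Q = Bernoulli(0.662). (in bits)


KL = p*log2(p/q) + (1-p)*log2((1-p)/(1-q)) = 0.35*log2(0.35/0.662) + 0.65*log2(0.65/0.338) = 0.2914

0.2914 bits


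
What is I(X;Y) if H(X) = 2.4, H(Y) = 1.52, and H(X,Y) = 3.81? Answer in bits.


I(X;Y) = H(X) + H(Y) - H(X,Y) = 2.4 + 1.52 - 3.81 = 0.11

0.11 bits


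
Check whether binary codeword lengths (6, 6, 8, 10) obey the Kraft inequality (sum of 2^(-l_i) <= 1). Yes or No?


Kraft sum = sum(2^(-l_i)) = 0.0361, need <= 1. Result: satisfied (a binary prefix-free code with these lengths exists)

Yes


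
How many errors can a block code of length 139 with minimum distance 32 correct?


Correction capability = floor((d-1)/2) = floor((32-1)/2) = 15

15 errors


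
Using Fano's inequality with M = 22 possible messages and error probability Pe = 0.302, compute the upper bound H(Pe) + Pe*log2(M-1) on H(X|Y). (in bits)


H(Pe) = -Pe*log2(Pe) - (1-Pe)*log2(1-Pe) = -0.302*log2(0.302) - 0.698*log2(0.698) = 0.521669 + 0.362053 = 0.8837. Pe*log2(M-1) = 0.302*log2(21) = 1.326480. Bound = H(Pe) + Pe*log2(M-1) = 0.521669 + 0.362053 + 1.326480 = 2.2102

2.2102 bits


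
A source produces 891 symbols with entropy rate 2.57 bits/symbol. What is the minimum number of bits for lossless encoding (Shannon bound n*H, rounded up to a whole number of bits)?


Minimum bits >= n * H = 891 * 2.57 = 2289.87, rounded up to a whole number of bits = 2290

2290 bits


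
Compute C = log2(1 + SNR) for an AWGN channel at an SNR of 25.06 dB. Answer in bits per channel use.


SNR_linear = 10^(25.06/10) = 320.6269; C = log2(1 + SNR_linear) = log2(1 + 320.6269) = 8.3292

8.3292 bits/channel use


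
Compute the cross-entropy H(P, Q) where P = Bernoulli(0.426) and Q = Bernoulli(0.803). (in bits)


H(P,Q) = -p*log2(q) - (1-p)*log2(1-q). -0.426*log2(0.803) = 0.134841; -0.574*log2(0.197) = 1.345302. H(P,Q) = 0.134841 + 1.345302 = 1.4801

1.4801 bits


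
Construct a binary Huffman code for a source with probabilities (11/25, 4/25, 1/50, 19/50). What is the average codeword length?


Huffman construction (repeatedly merge the two least-probable nodes; each merge adds 1 bit to every symbol beneath it): 1/50 + 4/25 = 9/50; 9/50 + 19/50 = 14/25; 11/25 + 14/25 = 1. Resulting codeword lengths (in the order the probabilities were given): (1, 3, 3, 2). L_avg = sum(p_i * l_i) = 11/25*1 + 4/25*3 + 1/50*3 + 19/50*2 = 87/50 = 1.74

1.74 bits


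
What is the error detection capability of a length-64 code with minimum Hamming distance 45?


Detection capability = d_min - 1 = 45 - 1 = 44

44 errors


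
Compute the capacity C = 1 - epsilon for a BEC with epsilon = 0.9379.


C = 1 - epsilon = 1 - 0.9379 = 0.0621

0.0621 bits


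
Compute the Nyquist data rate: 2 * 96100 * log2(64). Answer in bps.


Rate = 2 * B * log2(M) = 2 * 96100 * 6.0 = 1153200.0

1153200.0 bps


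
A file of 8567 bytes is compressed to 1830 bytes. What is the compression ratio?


Ratio = original / compressed = 8567 / 1830 = 4.6814

4.6814


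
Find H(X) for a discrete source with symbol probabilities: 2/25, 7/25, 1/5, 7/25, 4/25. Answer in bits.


H = -sum(p_i * log2(p_i)). Terms: -(2/25)*log2(2/25) = 0.291508; -(7/25)*log2(7/25) = 0.514220; -(1/5)*log2(1/5) = 0.464386; -(7/25)*log2(7/25) = 0.514220; -(4/25)*log2(4/25) = 0.423017. H = 0.291508 + 0.514220 + 0.464386 + 0.514220 + 0.423017 = 2.2074

2.2074 bits


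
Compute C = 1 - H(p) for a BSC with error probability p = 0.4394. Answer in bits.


H(p) = -p*log2(p) - (1-p)*log2(1-p) = -0.4394*log2(0.4394) - 0.5606*log2(0.5606) = 0.521301 + 0.468077 = 0.9894. C = 1 - H(p) = 1 - 0.9894 = 0.0106

0.0106 bits


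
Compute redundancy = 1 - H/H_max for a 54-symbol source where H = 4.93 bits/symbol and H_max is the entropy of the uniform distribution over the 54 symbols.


H_max = log2(K) = log2(54) = 5.7549 bits/symbol. Redundancy = 1 - H/H_max = 1 - 4.93/5.7549 = 1 - 0.8567 = 0.1433

0.1433


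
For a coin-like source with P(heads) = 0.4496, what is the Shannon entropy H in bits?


H = -p*log2(p) - (1-p)*log2(1-p). -0.4496*log2(0.4496) = 0.518517; -0.5504*log2(0.5504) = 0.474141. H = 0.518517 + 0.474141 = 0.9927

0.9927 bits


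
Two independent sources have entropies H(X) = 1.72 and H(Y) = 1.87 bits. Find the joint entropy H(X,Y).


For independent variables, H(X,Y) = H(X) + H(Y) = 1.72 + 1.87 = 3.59

3.59 bits


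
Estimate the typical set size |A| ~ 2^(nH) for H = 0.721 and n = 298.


log2|A_typical| = nH = 298 * 0.721 = 214.858, so |A_typical| ~ 2^214.858 = 4.772e+64

4.772e+64


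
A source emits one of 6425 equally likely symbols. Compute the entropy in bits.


H = log2(n) = log2(6425) = 12.6495

12.6495 bits


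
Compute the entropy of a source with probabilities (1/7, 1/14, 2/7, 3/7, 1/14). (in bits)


H = -sum(p_i * log2(p_i)). Terms: -(1/7)*log2(1/7) = 0.401051; -(1/14)*log2(1/14) = 0.271954; -(2/7)*log2(2/7) = 0.516387; -(3/7)*log2(3/7) = 0.523882; -(1/14)*log2(1/14) = 0.271954. H = 0.401051 + 0.271954 + 0.516387 + 0.523882 + 0.271954 = 1.9852

1.9852 bits


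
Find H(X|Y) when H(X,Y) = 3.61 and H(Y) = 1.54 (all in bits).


H(X|Y) = H(X,Y) - H(Y) = 3.61 - 1.54 = 2.07

2.07 bits


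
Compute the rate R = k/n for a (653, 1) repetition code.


Rate = k/n = 1/653

1/653


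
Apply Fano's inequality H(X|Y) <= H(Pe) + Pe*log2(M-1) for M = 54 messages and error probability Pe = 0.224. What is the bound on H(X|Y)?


H(Pe) = -Pe*log2(Pe) - (1-Pe)*log2(1-Pe) = -0.224*log2(0.224) - 0.776*log2(0.776) = 0.483488 + 0.283916 = 0.7674. Pe*log2(M-1) = 0.224*log2(53) = 1.283054. Bound = H(Pe) + Pe*log2(M-1) = 0.483488 + 0.283916 + 1.283054 = 2.0505

2.0505 bits


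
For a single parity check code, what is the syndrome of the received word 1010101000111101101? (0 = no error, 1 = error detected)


Syndrome = XOR of all bits = 1 XOR 0 XOR 1 XOR 0 XOR 1 XOR 0 XOR 1 XOR 0 XOR 0 XOR 0 XOR 1 XOR 1 XOR 1 XOR 1 XOR 0 XOR 1 XOR 1 XOR 0 XOR 1 = 1

1


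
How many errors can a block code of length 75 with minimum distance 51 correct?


Correction capability = floor((d-1)/2) = floor((51-1)/2) = 25

25 errors


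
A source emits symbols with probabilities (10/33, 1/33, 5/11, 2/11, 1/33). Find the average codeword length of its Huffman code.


Huffman construction (repeatedly merge the two least-probable nodes; each merge adds 1 bit to every symbol beneath it): 1/33 + 1/33 = 2/33; 2/33 + 2/11 = 8/33; 8/33 + 10/33 = 6/11; 5/11 + 6/11 = 1. Resulting codeword lengths (in the order the probabilities were given): (2, 4, 1, 3, 4). L_avg = sum(p_i * l_i) = 10/33*2 + 1/33*4 + 5/11*1 + 2/11*3 + 1/33*4 = 61/33 = 1.8485

1.8485 bits


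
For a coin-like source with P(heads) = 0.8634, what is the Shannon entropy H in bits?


H = -p*log2(p) - (1-p)*log2(1-p). -0.8634*log2(0.8634) = 0.182954; -0.1366*log2(0.1366) = 0.392311. H = 0.182954 + 0.392311 = 0.5753

0.5753 bits


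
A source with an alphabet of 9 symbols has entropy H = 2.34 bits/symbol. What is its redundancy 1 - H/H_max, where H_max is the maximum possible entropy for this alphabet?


H_max = log2(K) = log2(9) = 3.1699 bits/symbol. Redundancy = 1 - H/H_max = 1 - 2.34/3.1699 = 1 - 0.7382 = 0.2618

0.2618


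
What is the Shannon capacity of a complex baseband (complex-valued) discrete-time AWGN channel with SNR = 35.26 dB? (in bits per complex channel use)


SNR_linear = 10^(35.26/10) = 3357.3761; C = log2(1 + SNR_linear) = log2(1 + 3357.3761) = 11.7135

11.7135 bits/channel use


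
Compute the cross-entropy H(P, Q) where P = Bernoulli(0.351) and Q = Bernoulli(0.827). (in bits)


H(P,Q) = -p*log2(q) - (1-p)*log2(1-q). -0.351*log2(0.827) = 0.096188; -0.649*log2(0.173) = 1.642720. H(P,Q) = 0.096188 + 1.642720 = 1.7389

1.7389 bits


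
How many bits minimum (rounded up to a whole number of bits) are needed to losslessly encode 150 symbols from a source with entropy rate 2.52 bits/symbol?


Minimum bits >= n * H = 150 * 2.52 = 378.0, rounded up to a whole number of bits = 378

378 bits


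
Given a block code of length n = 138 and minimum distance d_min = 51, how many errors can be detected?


Detection capability = d_min - 1 = 51 - 1 = 50

50 errors


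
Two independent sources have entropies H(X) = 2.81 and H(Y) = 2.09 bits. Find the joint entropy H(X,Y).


For independent variables, H(X,Y) = H(X) + H(Y) = 2.81 + 2.09 = 4.9

4.9 bits


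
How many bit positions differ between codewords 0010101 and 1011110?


Count differing positions: ^ . . ^ . ^ ^ = 4 differences

4


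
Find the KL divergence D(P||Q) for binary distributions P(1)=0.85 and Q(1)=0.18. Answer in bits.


KL = p*log2(p/q) + (1-p)*log2((1-p)/(1-q)) = 0.85*log2(0.85/0.18) + 0.15*log2(0.15/0.82) = 1.5359

1.5359 bits


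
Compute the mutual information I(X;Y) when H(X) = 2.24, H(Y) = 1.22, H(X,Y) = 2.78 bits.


I(X;Y) = H(X) + H(Y) - H(X,Y) = 2.24 + 1.22 - 2.78 = 0.68

0.68 bits


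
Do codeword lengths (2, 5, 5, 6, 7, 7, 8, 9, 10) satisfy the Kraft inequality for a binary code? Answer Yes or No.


Kraft sum = sum(2^(-l_i)) = 0.3506, need <= 1. Result: satisfied (a binary prefix-free code with these lengths exists)

Yes


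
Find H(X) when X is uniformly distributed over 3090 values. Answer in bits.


H = log2(n) = log2(3090) = 11.5934

11.5934 bits


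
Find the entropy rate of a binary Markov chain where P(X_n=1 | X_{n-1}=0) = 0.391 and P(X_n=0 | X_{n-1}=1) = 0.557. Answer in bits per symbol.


Stationary distribution: pi_0 = p10/(p01+p10) = 0.5876, pi_1 = 0.4124. Entropy rate H' = pi_0*H(p01) + pi_1*H(p10) = 0.5876*0.9654 + 0.4124*0.9906 = 0.9758

0.9758 bits/symbol


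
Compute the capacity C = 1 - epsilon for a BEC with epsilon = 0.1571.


C = 1 - epsilon = 1 - 0.1571 = 0.8429

0.8429 bits


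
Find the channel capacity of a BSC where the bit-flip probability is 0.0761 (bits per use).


H(p) = -p*log2(p) - (1-p)*log2(1-p) = -0.0761*log2(0.0761) - 0.9239*log2(0.9239) = 0.282785 + 0.105501 = 0.3883. C = 1 - H(p) = 1 - 0.3883 = 0.6117

0.6117 bits


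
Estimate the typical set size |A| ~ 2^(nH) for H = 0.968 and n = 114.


log2|A_typical| = nH = 114 * 0.968 = 110.352, so |A_typical| ~ 2^110.352 = 1.657e+33

1.657e+33


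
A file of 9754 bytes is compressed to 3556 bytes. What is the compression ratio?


Ratio = original / compressed = 9754 / 3556 = 2.743

2.743


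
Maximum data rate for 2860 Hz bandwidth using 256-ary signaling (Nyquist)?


Rate = 2 * B * log2(M) = 2 * 2860 * 8.0 = 45760.0

45760.0 bps


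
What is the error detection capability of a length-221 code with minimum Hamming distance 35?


Detection capability = d_min - 1 = 35 - 1 = 34

34 errors


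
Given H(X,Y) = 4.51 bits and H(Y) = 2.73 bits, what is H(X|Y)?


H(X|Y) = H(X,Y) - H(Y) = 4.51 - 2.73 = 1.78

1.78 bits


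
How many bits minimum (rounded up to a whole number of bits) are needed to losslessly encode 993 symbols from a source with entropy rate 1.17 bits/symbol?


Minimum bits >= n * H = 993 * 1.17 = 1161.81, rounded up to a whole number of bits = 1162

1162 bits


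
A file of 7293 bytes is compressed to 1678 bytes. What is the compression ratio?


Ratio = original / compressed = 7293 / 1678 = 4.3462

4.3462


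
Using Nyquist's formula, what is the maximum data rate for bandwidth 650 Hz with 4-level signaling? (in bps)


Rate = 2 * B * log2(M) = 2 * 650 * 2.0 = 2600.0

2600.0 bps


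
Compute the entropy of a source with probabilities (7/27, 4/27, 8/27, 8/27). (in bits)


H = -sum(p_i * log2(p_i)). Terms: -(7/27)*log2(7/27) = 0.504916; -(4/27)*log2(4/27) = 0.408131; -(8/27)*log2(8/27) = 0.519967; -(8/27)*log2(8/27) = 0.519967. H = 0.504916 + 0.408131 + 0.519967 + 0.519967 = 1.953

1.953 bits


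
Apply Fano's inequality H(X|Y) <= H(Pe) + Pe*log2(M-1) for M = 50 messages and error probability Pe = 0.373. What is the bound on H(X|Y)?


H(Pe) = -Pe*log2(Pe) - (1-Pe)*log2(1-Pe) = -0.373*log2(0.373) - 0.627*log2(0.627) = 0.530687 + 0.422261 = 0.9529. Pe*log2(M-1) = 0.373*log2(49) = 2.094287. Bound = H(Pe) + Pe*log2(M-1) = 0.530687 + 0.422261 + 2.094287 = 3.0472

3.0472 bits


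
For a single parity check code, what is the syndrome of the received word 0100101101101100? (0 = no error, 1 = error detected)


Syndrome = XOR of all bits = 0 XOR 1 XOR 0 XOR 0 XOR 1 XOR 0 XOR 1 XOR 1 XOR 0 XOR 1 XOR 1 XOR 0 XOR 1 XOR 1 XOR 0 XOR 0 = 0

0


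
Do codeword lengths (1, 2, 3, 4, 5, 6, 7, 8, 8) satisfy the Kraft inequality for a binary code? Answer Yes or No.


Kraft sum = sum(2^(-l_i)) = 1.0, need <= 1. Result: satisfied (a binary prefix-free code with these lengths exists)

Yes


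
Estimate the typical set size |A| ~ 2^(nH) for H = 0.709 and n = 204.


log2|A_typical| = nH = 204 * 0.709 = 144.636, so |A_typical| ~ 2^144.636 = 3.466e+43

3.466e+43


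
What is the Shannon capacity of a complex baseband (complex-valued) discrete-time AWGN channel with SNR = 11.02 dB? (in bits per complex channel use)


SNR_linear = 10^(11.02/10) = 12.6474; C = log2(1 + SNR_linear) = log2(1 + 12.6474) = 3.7706

3.7706 bits/channel use


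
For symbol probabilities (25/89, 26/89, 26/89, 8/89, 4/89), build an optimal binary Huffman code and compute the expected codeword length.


Huffman construction (repeatedly merge the two least-probable nodes; each merge adds 1 bit to every symbol beneath it): 4/89 + 8/89 = 12/89; 12/89 + 25/89 = 37/89; 26/89 + 26/89 = 52/89; 37/89 + 52/89 = 1. Resulting codeword lengths (in the order the probabilities were given): (2, 2, 2, 3, 3). L_avg = sum(p_i * l_i) = 25/89*2 + 26/89*2 + 26/89*2 + 8/89*3 + 4/89*3 = 190/89 = 2.1348

2.1348 bits


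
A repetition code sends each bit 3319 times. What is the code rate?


Rate = k/n = 1/3319

1/3319


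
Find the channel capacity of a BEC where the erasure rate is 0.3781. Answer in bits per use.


C = 1 - epsilon = 1 - 0.3781 = 0.6219

0.6219 bits


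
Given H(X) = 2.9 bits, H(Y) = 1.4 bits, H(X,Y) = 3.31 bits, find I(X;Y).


I(X;Y) = H(X) + H(Y) - H(X,Y) = 2.9 + 1.4 - 3.31 = 0.99

0.99 bits


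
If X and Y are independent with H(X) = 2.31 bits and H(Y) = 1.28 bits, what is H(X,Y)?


For independent variables, H(X,Y) = H(X) + H(Y) = 2.31 + 1.28 = 3.59

3.59 bits


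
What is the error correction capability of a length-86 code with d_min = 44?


Correction capability = floor((d-1)/2) = floor((44-1)/2) = 21

21 errors


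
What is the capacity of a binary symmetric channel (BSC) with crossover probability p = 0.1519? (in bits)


H(p) = -p*log2(p) - (1-p)*log2(1-p) = -0.1519*log2(0.1519) - 0.8481*log2(0.8481) = 0.412987 + 0.201588 = 0.6146. C = 1 - H(p) = 1 - 0.6146 = 0.3854

0.3854 bits


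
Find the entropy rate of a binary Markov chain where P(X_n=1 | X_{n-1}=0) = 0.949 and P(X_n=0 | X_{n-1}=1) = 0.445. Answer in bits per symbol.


Stationary distribution: pi_0 = p10/(p01+p10) = 0.3192, pi_1 = 0.6808. Entropy rate H' = pi_0*H(p01) + pi_1*H(p10) = 0.3192*0.2906 + 0.6808*0.9913 = 0.7676

0.7676 bits/symbol


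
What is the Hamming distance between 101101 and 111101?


Count differing positions: . ^ . . . . = 1 differences

1


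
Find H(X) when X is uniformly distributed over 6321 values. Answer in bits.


H = log2(n) = log2(6321) = 12.6259

12.6259 bits


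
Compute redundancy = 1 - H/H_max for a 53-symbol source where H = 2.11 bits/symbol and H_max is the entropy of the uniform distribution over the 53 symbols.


H_max = log2(K) = log2(53) = 5.7279 bits/symbol. Redundancy = 1 - H/H_max = 1 - 2.11/5.7279 = 1 - 0.3684 = 0.6316

0.6316


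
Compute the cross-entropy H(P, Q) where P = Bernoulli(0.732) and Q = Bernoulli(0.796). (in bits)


H(P,Q) = -p*log2(q) - (1-p)*log2(1-q). -0.732*log2(0.796) = 0.240945; -0.268*log2(0.204) = 0.614620. H(P,Q) = 0.240945 + 0.614620 = 0.8556

0.8556 bits


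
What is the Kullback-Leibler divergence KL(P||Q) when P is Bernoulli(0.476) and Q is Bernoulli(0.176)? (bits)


KL = p*log2(p/q) + (1-p)*log2((1-p)/(1-q)) = 0.476*log2(0.476/0.176) + 0.524*log2(0.524/0.824) = 0.341

0.341 bits


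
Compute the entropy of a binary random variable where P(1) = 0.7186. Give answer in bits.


H = -p*log2(p) - (1-p)*log2(1-p). -0.7186*log2(0.7186) = 0.342585; -0.2814*log2(0.2814) = 0.514767. H = 0.342585 + 0.514767 = 0.8574

0.8574 bits


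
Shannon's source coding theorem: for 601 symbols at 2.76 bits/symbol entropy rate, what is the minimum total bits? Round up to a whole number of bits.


Minimum bits >= n * H = 601 * 2.76 = 1658.76, rounded up to a whole number of bits = 1659

1659 bits


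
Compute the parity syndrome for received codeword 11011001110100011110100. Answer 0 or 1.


Syndrome = XOR of all bits = 1 XOR 1 XOR 0 XOR 1 XOR 1 XOR 0 XOR 0 XOR 1 XOR 1 XOR 1 XOR 0 XOR 1 XOR 0 XOR 0 XOR 0 XOR 1 XOR 1 XOR 1 XOR 1 XOR 0 XOR 1 XOR 0 XOR 0 = 1

1


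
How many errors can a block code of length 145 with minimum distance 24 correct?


Correction capability = floor((d-1)/2) = floor((24-1)/2) = 11

11 errors


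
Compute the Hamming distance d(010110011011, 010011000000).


Count differing positions: . . . ^ . ^ . ^ ^ . ^ ^ = 6 differences

6


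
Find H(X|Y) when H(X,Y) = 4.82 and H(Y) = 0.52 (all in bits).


H(X|Y) = H(X,Y) - H(Y) = 4.82 - 0.52 = 4.3

4.3 bits


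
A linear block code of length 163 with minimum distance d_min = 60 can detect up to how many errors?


Detection capability = d_min - 1 = 60 - 1 = 59

59 errors


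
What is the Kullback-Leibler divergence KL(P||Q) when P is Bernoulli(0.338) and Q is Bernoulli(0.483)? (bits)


KL = p*log2(p/q) + (1-p)*log2((1-p)/(1-q)) = 0.338*log2(0.338/0.483) + 0.662*log2(0.662/0.517) = 0.062

0.062 bits


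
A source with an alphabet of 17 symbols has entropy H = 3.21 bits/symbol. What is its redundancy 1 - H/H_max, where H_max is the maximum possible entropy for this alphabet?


H_max = log2(K) = log2(17) = 4.0875 bits/symbol. Redundancy = 1 - H/H_max = 1 - 3.21/4.0875 = 1 - 0.7853 = 0.2147

0.2147


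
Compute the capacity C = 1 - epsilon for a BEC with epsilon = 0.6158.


C = 1 - epsilon = 1 - 0.6158 = 0.3842

0.3842 bits


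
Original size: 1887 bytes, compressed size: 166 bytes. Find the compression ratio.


Ratio = original / compressed = 1887 / 166 = 11.3675

11.3675


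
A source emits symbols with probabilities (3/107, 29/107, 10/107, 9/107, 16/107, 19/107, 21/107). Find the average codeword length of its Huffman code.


Huffman construction (repeatedly merge the two least-probable nodes; each merge adds 1 bit to every symbol beneath it): 3/107 + 9/107 = 12/107; 10/107 + 12/107 = 22/107; 16/107 + 19/107 = 35/107; 21/107 + 22/107 = 43/107; 29/107 + 35/107 = 64/107; 43/107 + 64/107 = 1. Resulting codeword lengths (in the order the probabilities were given): (4, 2, 3, 4, 3, 3, 2). L_avg = sum(p_i * l_i) = 3/107*4 + 29/107*2 + 10/107*3 + 9/107*4 + 16/107*3 + 19/107*3 + 21/107*2 = 283/107 = 2.6449

2.6449 bits


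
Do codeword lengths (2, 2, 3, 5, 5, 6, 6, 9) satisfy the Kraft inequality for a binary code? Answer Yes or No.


Kraft sum = sum(2^(-l_i)) = 0.7207, need <= 1. Result: satisfied (a binary prefix-free code with these lengths exists)

Yes


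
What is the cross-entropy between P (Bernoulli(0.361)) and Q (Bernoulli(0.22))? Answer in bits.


H(P,Q) = -p*log2(q) - (1-p)*log2(1-q). -0.361*log2(0.22) = 0.788577; -0.639*log2(0.78) = 0.229052. H(P,Q) = 0.788577 + 0.229052 = 1.0176

1.0176 bits


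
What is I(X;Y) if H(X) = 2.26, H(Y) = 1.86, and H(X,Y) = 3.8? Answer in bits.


I(X;Y) = H(X) + H(Y) - H(X,Y) = 2.26 + 1.86 - 3.8 = 0.32

0.32 bits


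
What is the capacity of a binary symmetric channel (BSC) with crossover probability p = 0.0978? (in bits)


H(p) = -p*log2(p) - (1-p)*log2(1-p) = -0.0978*log2(0.0978) - 0.9022*log2(0.9022) = 0.328023 + 0.133959 = 0.462. C = 1 - H(p) = 1 - 0.462 = 0.538

0.538 bits


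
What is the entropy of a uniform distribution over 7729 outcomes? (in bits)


H = log2(n) = log2(7729) = 12.9161

12.9161 bits


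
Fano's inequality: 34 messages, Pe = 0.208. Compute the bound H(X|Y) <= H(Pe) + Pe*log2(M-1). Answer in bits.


H(Pe) = -Pe*log2(Pe) - (1-Pe)*log2(1-Pe) = -0.208*log2(0.208) - 0.792*log2(0.792) = 0.471192 + 0.266451 = 0.7376. Pe*log2(M-1) = 0.208*log2(33) = 1.049234. Bound = H(Pe) + Pe*log2(M-1) = 0.471192 + 0.266451 + 1.049234 = 1.7869

1.7869 bits


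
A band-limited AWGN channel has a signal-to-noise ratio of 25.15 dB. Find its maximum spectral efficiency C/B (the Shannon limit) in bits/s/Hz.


SNR_linear = 10^(25.15/10) = 327.3407; C/B = log2(1 + SNR_linear) = log2(1 + 327.3407) = 8.359

8.359 bits/s/Hz


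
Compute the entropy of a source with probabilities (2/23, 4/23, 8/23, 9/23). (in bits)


H = -sum(p_i * log2(p_i)). Terms: -(2/23)*log2(2/23) = 0.306397; -(4/23)*log2(4/23) = 0.438880; -(8/23)*log2(8/23) = 0.529935; -(9/23)*log2(9/23) = 0.529684. H = 0.306397 + 0.438880 + 0.529935 + 0.529684 = 1.8049

1.8049 bits


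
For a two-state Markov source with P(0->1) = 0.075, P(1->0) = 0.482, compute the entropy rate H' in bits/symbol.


Stationary distribution: pi_0 = p10/(p01+p10) = 0.8654, pi_1 = 0.1346. Entropy rate H' = pi_0*H(p01) + pi_1*H(p10) = 0.8654*0.3843 + 0.1346*0.9991 = 0.4671

0.4671 bits/symbol


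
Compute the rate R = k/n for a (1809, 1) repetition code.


Rate = k/n = 1/1809

1/1809


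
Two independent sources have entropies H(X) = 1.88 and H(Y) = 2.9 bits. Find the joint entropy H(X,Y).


For independent variables, H(X,Y) = H(X) + H(Y) = 1.88 + 2.9 = 4.78

4.78 bits


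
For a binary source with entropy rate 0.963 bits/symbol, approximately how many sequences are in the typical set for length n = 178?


log2|A_typical| = nH = 178 * 0.963 = 171.414, so |A_typical| ~ 2^171.414 = 3.988e+51

3.988e+51


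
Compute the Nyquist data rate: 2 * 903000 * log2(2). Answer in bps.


Rate = 2 * B * log2(M) = 2 * 903000 * 1.0 = 1806000.0

1806000.0 bps


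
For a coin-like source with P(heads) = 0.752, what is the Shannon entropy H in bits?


H = -p*log2(p) - (1-p)*log2(1-p). -0.752*log2(0.752) = 0.309219; -0.248*log2(0.248) = 0.498874. H = 0.309219 + 0.498874 = 0.8081

0.8081 bits


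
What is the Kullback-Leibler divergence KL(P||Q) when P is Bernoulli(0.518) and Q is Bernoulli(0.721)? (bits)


KL = p*log2(p/q) + (1-p)*log2((1-p)/(1-q)) = 0.518*log2(0.518/0.721) + 0.482*log2(0.482/0.279) = 0.1331

0.1331 bits


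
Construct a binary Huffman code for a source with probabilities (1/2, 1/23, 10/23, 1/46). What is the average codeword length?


Huffman construction (repeatedly merge the two least-probable nodes; each merge adds 1 bit to every symbol beneath it): 1/46 + 1/23 = 3/46; 3/46 + 10/23 = 1/2; 1/2 + 1/2 = 1. Resulting codeword lengths (in the order the probabilities were given): (1, 3, 2, 3). L_avg = sum(p_i * l_i) = 1/2*1 + 1/23*3 + 10/23*2 + 1/46*3 = 36/23 = 1.5652

1.5652 bits


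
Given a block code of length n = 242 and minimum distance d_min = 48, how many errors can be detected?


Detection capability = d_min - 1 = 48 - 1 = 47

47 errors


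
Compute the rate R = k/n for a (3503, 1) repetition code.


Rate = k/n = 1/3503

1/3503


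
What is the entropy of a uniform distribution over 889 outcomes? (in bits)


H = log2(n) = log2(889) = 9.796

9.796 bits


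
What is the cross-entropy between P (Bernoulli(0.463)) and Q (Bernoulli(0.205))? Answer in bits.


H(P,Q) = -p*log2(q) - (1-p)*log2(1-q). -0.463*log2(0.205) = 1.058559; -0.537*log2(0.795) = 0.177733. H(P,Q) = 1.058559 + 0.177733 = 1.2363

1.2363 bits


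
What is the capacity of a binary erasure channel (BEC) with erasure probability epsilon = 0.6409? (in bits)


C = 1 - epsilon = 1 - 0.6409 = 0.3591

0.3591 bits


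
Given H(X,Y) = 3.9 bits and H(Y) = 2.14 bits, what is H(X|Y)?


H(X|Y) = H(X,Y) - H(Y) = 3.9 - 2.14 = 1.76

1.76 bits


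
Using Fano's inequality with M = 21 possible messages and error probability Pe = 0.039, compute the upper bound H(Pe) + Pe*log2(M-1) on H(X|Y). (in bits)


H(Pe) = -Pe*log2(Pe) - (1-Pe)*log2(1-Pe) = -0.039*log2(0.039) - 0.961*log2(0.961) = 0.182535 + 0.055153 = 0.2377. Pe*log2(M-1) = 0.039*log2(20) = 0.168555. Bound = H(Pe) + Pe*log2(M-1) = 0.182535 + 0.055153 + 0.168555 = 0.4062

0.4062 bits


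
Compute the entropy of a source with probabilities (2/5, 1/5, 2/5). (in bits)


H = -sum(p_i * log2(p_i)). Terms: -(2/5)*log2(2/5) = 0.528771; -(1/5)*log2(1/5) = 0.464386; -(2/5)*log2(2/5) = 0.528771. H = 0.528771 + 0.464386 + 0.528771 = 1.5219

1.5219 bits


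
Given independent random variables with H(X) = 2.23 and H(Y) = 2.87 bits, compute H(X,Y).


For independent variables, H(X,Y) = H(X) + H(Y) = 2.23 + 2.87 = 5.1

5.1 bits


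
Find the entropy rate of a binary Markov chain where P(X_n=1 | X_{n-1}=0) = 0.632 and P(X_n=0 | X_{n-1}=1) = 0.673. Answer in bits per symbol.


Stationary distribution: pi_0 = p10/(p01+p10) = 0.5157, pi_1 = 0.4843. Entropy rate H' = pi_0*H(p01) + pi_1*H(p10) = 0.5157*0.9491 + 0.4843*0.9118 = 0.9311

0.9311 bits/symbol


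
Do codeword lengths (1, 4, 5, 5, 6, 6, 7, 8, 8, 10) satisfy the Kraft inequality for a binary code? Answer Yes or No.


Kraft sum = sum(2^(-l_i)) = 0.6729, need <= 1. Result: satisfied (a binary prefix-free code with these lengths exists)

Yes


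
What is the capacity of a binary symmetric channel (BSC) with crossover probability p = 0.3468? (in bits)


H(p) = -p*log2(p) - (1-p)*log2(1-p) = -0.3468*log2(0.3468) - 0.6532*log2(0.6532) = 0.529849 + 0.401328 = 0.9312. C = 1 - H(p) = 1 - 0.9312 = 0.0688

0.0688 bits


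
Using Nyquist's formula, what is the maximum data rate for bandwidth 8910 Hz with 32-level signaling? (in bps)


Rate = 2 * B * log2(M) = 2 * 8910 * 5.0 = 89100.0

89100.0 bps


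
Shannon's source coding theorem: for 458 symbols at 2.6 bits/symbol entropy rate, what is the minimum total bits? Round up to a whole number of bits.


Minimum bits >= n * H = 458 * 2.6 = 1190.8, rounded up to a whole number of bits = 1191

1191 bits


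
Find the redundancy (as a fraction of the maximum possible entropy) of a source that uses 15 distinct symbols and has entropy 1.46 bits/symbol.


H_max = log2(K) = log2(15) = 3.9069 bits/symbol. Redundancy = 1 - H/H_max = 1 - 1.46/3.9069 = 1 - 0.3737 = 0.6263

0.6263


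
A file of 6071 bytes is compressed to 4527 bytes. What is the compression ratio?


Ratio = original / compressed = 6071 / 4527 = 1.3411

1.3411


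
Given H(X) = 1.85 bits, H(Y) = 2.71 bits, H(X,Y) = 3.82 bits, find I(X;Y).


I(X;Y) = H(X) + H(Y) - H(X,Y) = 1.85 + 2.71 - 3.82 = 0.74

0.74 bits


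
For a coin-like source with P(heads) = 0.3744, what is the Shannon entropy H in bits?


H = -p*log2(p) - (1-p)*log2(1-p). -0.3744*log2(0.3744) = 0.530655; -0.6256*log2(0.6256) = 0.423336. H = 0.530655 + 0.423336 = 0.954

0.954 bits


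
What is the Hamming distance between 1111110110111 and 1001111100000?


Count differing positions: . ^ ^ . . . ^ . ^ . ^ ^ ^ = 7 differences

7


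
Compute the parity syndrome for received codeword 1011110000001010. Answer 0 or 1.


Syndrome = XOR of all bits = 1 XOR 0 XOR 1 XOR 1 XOR 1 XOR 1 XOR 0 XOR 0 XOR 0 XOR 0 XOR 0 XOR 0 XOR 1 XOR 0 XOR 1 XOR 0 = 1

1


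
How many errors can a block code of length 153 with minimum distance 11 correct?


Correction capability = floor((d-1)/2) = floor((11-1)/2) = 5

5 errors


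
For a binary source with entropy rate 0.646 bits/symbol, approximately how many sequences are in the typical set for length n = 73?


log2|A_typical| = nH = 73 * 0.646 = 47.158, so |A_typical| ~ 2^47.158 = 1.570e+14

1.570e+14


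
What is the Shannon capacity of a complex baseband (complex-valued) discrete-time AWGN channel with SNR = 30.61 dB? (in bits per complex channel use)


SNR_linear = 10^(30.61/10) = 1150.8004; C = log2(1 + SNR_linear) = log2(1 + 1150.8004) = 10.1697

10.1697 bits/channel use


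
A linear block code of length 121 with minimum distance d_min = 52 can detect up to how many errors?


Detection capability = d_min - 1 = 52 - 1 = 51

51 errors


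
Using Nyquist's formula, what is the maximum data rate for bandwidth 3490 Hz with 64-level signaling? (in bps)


Rate = 2 * B * log2(M) = 2 * 3490 * 6.0 = 41880.0

41880.0 bps


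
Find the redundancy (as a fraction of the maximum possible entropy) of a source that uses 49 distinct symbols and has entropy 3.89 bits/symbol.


H_max = log2(K) = log2(49) = 5.6147 bits/symbol. Redundancy = 1 - H/H_max = 1 - 3.89/5.6147 = 1 - 0.6928 = 0.3072

0.3072


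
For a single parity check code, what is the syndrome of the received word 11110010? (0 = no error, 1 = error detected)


Syndrome = XOR of all bits = 1 XOR 1 XOR 1 XOR 1 XOR 0 XOR 0 XOR 1 XOR 0 = 1

1


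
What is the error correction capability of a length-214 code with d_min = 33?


Correction capability = floor((d-1)/2) = floor((33-1)/2) = 16

16 errors


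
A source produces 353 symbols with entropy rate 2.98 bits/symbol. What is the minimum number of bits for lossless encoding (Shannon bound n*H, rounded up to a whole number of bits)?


Minimum bits >= n * H = 353 * 2.98 = 1051.94, rounded up to a whole number of bits = 1052

1052 bits


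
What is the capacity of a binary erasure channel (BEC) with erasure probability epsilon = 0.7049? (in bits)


C = 1 - epsilon = 1 - 0.7049 = 0.2951

0.2951 bits


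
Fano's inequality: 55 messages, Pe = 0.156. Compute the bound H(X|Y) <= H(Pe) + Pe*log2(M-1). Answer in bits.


H(Pe) = -Pe*log2(Pe) - (1-Pe)*log2(1-Pe) = -0.156*log2(0.156) - 0.844*log2(0.844) = 0.418140 + 0.206514 = 0.6247. Pe*log2(M-1) = 0.156*log2(54) = 0.897762. Bound = H(Pe) + Pe*log2(M-1) = 0.418140 + 0.206514 + 0.897762 = 1.5224

1.5224 bits


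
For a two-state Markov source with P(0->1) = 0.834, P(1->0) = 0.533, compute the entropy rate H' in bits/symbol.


Stationary distribution: pi_0 = p10/(p01+p10) = 0.3899, pi_1 = 0.6101. Entropy rate H' = pi_0*H(p01) + pi_1*H(p10) = 0.3899*0.6485 + 0.6101*0.9969 = 0.861

0.861 bits/symbol


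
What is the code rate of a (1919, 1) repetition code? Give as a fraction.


Rate = k/n = 1/1919

1/1919


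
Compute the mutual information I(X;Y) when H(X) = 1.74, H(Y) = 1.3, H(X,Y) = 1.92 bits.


I(X;Y) = H(X) + H(Y) - H(X,Y) = 1.74 + 1.3 - 1.92 = 1.12

1.12 bits


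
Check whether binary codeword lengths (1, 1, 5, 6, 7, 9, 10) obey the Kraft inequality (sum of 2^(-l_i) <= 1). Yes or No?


Kraft sum = sum(2^(-l_i)) = 1.0576, need <= 1. Result: violated (a binary prefix-free code with these lengths cannot exist)

No


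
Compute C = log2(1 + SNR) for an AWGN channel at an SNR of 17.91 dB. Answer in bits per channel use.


SNR_linear = 10^(17.91/10) = 61.8016; C = log2(1 + SNR_linear) = log2(1 + 61.8016) = 5.9727

5.9727 bits/channel use


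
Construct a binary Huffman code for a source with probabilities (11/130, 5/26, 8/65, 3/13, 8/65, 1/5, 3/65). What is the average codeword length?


Huffman construction (repeatedly merge the two least-probable nodes; each merge adds 1 bit to every symbol beneath it): 3/65 + 11/130 = 17/130; 8/65 + 8/65 = 16/65; 17/130 + 5/26 = 21/65; 1/5 + 3/13 = 28/65; 16/65 + 21/65 = 37/65; 28/65 + 37/65 = 1. Resulting codeword lengths (in the order the probabilities were given): (4, 3, 3, 2, 3, 2, 4). L_avg = sum(p_i * l_i) = 11/130*4 + 5/26*3 + 8/65*3 + 3/13*2 + 8/65*3 + 1/5*2 + 3/65*4 = 27/10 = 2.7

2.7 bits


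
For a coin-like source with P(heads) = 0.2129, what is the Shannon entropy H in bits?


H = -p*log2(p) - (1-p)*log2(1-p). -0.2129*log2(0.2129) = 0.475140; -0.7871*log2(0.7871) = 0.271850. H = 0.475140 + 0.271850 = 0.747

0.747 bits


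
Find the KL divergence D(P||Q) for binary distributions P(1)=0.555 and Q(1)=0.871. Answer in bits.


KL = p*log2(p/q) + (1-p)*log2((1-p)/(1-q)) = 0.555*log2(0.555/0.871) + 0.445*log2(0.445/0.129) = 0.4341

0.4341 bits


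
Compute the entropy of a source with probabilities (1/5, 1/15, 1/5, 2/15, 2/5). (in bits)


H = -sum(p_i * log2(p_i)). Terms: -(1/5)*log2(1/5) = 0.464386; -(1/15)*log2(1/15) = 0.260459; -(1/5)*log2(1/5) = 0.464386; -(2/15)*log2(2/15) = 0.387585; -(2/5)*log2(2/5) = 0.528771. H = 0.464386 + 0.260459 + 0.464386 + 0.387585 + 0.528771 = 2.1056

2.1056 bits


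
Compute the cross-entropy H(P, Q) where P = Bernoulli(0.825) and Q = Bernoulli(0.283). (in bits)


H(P,Q) = -p*log2(q) - (1-p)*log2(1-q). -0.825*log2(0.283) = 1.502429; -0.175*log2(0.717) = 0.083992. H(P,Q) = 1.502429 + 0.083992 = 1.5864

1.5864 bits


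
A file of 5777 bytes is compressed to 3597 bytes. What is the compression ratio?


Ratio = original / compressed = 5777 / 3597 = 1.6061

1.6061


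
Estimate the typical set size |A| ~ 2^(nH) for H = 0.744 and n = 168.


log2|A_typical| = nH = 168 * 0.744 = 124.992, so |A_typical| ~ 2^124.992 = 4.230e+37

4.230e+37


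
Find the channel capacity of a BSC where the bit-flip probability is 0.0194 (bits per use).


H(p) = -p*log2(p) - (1-p)*log2(1-p) = -0.0194*log2(0.0194) - 0.9806*log2(0.9806) = 0.110343 + 0.027715 = 0.1381. C = 1 - H(p) = 1 - 0.1381 = 0.8619

0.8619 bits


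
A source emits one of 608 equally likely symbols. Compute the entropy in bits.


H = log2(n) = log2(608) = 9.2479

9.2479 bits


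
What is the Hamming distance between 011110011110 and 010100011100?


Count differing positions: . . ^ . ^ . . . . . ^ . = 3 differences

3


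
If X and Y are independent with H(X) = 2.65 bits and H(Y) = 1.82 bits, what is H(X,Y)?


For independent variables, H(X,Y) = H(X) + H(Y) = 2.65 + 1.82 = 4.47

4.47 bits


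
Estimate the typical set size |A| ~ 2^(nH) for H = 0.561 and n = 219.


log2|A_typical| = nH = 219 * 0.561 = 122.859, so |A_typical| ~ 2^122.859 = 9.644e+36

9.644e+36


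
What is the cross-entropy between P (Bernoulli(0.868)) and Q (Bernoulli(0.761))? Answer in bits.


H(P,Q) = -p*log2(q) - (1-p)*log2(1-q). -0.868*log2(0.761) = 0.342019; -0.132*log2(0.239) = 0.272569. H(P,Q) = 0.342019 + 0.272569 = 0.6146

0.6146 bits


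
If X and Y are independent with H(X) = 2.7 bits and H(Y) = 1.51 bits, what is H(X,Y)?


For independent variables, H(X,Y) = H(X) + H(Y) = 2.7 + 1.51 = 4.21

4.21 bits


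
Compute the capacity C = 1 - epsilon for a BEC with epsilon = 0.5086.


C = 1 - epsilon = 1 - 0.5086 = 0.4914

0.4914 bits


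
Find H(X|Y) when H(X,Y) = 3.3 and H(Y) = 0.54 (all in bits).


H(X|Y) = H(X,Y) - H(Y) = 3.3 - 0.54 = 2.76

2.76 bits


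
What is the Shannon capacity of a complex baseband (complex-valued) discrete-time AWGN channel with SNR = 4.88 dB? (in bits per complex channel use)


SNR_linear = 10^(4.88/10) = 3.0761; C = log2(1 + SNR_linear) = log2(1 + 3.0761) = 2.0272

2.0272 bits/channel use


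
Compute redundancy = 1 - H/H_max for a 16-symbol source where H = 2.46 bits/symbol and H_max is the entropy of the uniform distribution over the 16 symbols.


H_max = log2(K) = log2(16) = 4.0 bits/symbol. Redundancy = 1 - H/H_max = 1 - 2.46/4.0 = 1 - 0.615 = 0.385

0.385


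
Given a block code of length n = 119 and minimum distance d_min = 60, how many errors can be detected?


Detection capability = d_min - 1 = 60 - 1 = 59

59 errors


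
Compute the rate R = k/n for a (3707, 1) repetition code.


Rate = k/n = 1/3707

1/3707


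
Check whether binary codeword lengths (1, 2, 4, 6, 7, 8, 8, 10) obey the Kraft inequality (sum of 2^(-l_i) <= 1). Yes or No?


Kraft sum = sum(2^(-l_i)) = 0.8447, need <= 1. Result: satisfied (a binary prefix-free code with these lengths exists)

Yes


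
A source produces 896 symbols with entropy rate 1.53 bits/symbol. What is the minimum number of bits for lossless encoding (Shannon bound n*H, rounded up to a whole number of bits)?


Minimum bits >= n * H = 896 * 1.53 = 1370.88, rounded up to a whole number of bits = 1371

1371 bits


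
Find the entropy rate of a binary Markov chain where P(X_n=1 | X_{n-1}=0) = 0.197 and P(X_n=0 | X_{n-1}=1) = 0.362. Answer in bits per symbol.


Stationary distribution: pi_0 = p10/(p01+p10) = 0.6476, pi_1 = 0.3524. Entropy rate H' = pi_0*H(p01) + pi_1*H(p10) = 0.6476*0.7159 + 0.3524*0.9443 = 0.7964

0.7964 bits/symbol


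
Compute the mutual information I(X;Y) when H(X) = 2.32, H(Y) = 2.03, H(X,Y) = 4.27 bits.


I(X;Y) = H(X) + H(Y) - H(X,Y) = 2.32 + 2.03 - 4.27 = 0.08

0.08 bits


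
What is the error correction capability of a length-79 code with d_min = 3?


Correction capability = floor((d-1)/2) = floor((3-1)/2) = 1

1 errors


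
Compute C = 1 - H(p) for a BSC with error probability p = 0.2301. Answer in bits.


H(p) = -p*log2(p) - (1-p)*log2(1-p) = -0.2301*log2(0.2301) - 0.7699*log2(0.7699) = 0.487735 + 0.290450 = 0.7782. C = 1 - H(p) = 1 - 0.7782 = 0.2218

0.2218 bits


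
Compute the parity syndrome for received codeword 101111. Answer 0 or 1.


Syndrome = XOR of all bits = 1 XOR 0 XOR 1 XOR 1 XOR 1 XOR 1 = 1

1


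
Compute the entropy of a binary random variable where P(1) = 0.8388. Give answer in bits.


H = -p*log2(p) - (1-p)*log2(1-p). -0.8388*log2(0.8388) = 0.212721; -0.1612*log2(0.1612) = 0.424452. H = 0.212721 + 0.424452 = 0.6372

0.6372 bits


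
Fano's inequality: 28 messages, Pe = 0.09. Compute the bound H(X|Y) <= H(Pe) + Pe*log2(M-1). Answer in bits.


H(Pe) = -Pe*log2(Pe) - (1-Pe)*log2(1-Pe) = -0.09*log2(0.09) - 0.91*log2(0.91) = 0.312654 + 0.123816 = 0.4365. Pe*log2(M-1) = 0.09*log2(27) = 0.427940. Bound = H(Pe) + Pe*log2(M-1) = 0.312654 + 0.123816 + 0.427940 = 0.8644

0.8644 bits


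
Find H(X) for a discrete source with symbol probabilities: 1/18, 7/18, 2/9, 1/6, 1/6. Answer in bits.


H = -sum(p_i * log2(p_i)). Terms: -(1/18)*log2(1/18) = 0.231663; -(7/18)*log2(7/18) = 0.529888; -(2/9)*log2(2/9) = 0.482206; -(1/6)*log2(1/6) = 0.430827; -(1/6)*log2(1/6) = 0.430827. H = 0.231663 + 0.529888 + 0.482206 + 0.430827 + 0.430827 = 2.1054

2.1054 bits


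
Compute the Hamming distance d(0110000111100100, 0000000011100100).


Count differing positions: . ^ ^ . . . . ^ . . . . . . . . = 3 differences

3


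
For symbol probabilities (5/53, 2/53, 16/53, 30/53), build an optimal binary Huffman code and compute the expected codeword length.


Huffman construction (repeatedly merge the two least-probable nodes; each merge adds 1 bit to every symbol beneath it): 2/53 + 5/53 = 7/53; 7/53 + 16/53 = 23/53; 23/53 + 30/53 = 1. Resulting codeword lengths (in the order the probabilities were given): (3, 3, 2, 1). L_avg = sum(p_i * l_i) = 5/53*3 + 2/53*3 + 16/53*2 + 30/53*1 = 83/53 = 1.566

1.566 bits


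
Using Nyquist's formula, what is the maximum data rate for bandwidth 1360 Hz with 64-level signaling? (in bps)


Rate = 2 * B * log2(M) = 2 * 1360 * 6.0 = 16320.0

16320.0 bps
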